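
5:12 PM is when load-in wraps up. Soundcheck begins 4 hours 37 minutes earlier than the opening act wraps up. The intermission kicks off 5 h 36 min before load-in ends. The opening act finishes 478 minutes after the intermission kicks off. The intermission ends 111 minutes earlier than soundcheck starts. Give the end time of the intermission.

1:06 PM

The intermission starts at 5:12 PM − 336 min = 11:36 AM.
The opening act ends at 11:36 AM + 478 min = 7:34 PM.
Soundcheck starts at 7:34 PM − 277 min = 2:57 PM.
The intermission ends at 2:57 PM − 111 min = 1:06 PM.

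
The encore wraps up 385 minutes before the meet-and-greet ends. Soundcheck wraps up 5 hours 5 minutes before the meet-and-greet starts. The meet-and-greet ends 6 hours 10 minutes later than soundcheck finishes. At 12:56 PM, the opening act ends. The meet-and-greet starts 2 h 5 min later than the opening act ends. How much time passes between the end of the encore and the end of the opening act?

3 hours 15 minutes

The meet-and-greet starts at 12:56 PM + 125 min = 3:01 PM.
Soundcheck ends at 3:01 PM − 305 min = 9:56 AM.
The meet-and-greet ends at 9:56 AM + 370 min = 4:06 PM.
The encore ends at 4:06 PM − 385 min = 9:41 AM.
From 9:41 AM to 12:56 PM is 3 hours 15 minutes.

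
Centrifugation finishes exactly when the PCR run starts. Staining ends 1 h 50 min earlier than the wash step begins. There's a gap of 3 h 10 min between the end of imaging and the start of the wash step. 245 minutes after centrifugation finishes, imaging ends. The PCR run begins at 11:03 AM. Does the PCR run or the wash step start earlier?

the PCR run

Centrifugation ends at 11:03 AM.
Imaging ends at 11:03 AM + 245 min = 3:08 PM.
The wash step starts at 3:08 PM + 190 min = 6:18 PM.
The PCR run starts at 11:03 AM and the wash step starts at 6:18 PM, so the PCR run is first.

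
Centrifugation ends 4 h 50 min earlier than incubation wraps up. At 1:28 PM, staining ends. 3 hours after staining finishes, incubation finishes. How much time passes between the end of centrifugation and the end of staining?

1 hour 50 minutes

Incubation ends at 1:28 PM + 180 min = 4:28 PM.
Centrifugation ends at 4:28 PM − 290 min = 11:38 AM.
From 11:38 AM to 1:28 PM is 1 hour 50 minutes.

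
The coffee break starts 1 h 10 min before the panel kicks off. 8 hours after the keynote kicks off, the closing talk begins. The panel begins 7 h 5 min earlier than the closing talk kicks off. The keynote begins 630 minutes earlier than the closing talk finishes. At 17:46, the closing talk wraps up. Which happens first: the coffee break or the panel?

the coffee break

The keynote starts at 17:46 − 630 min = 07:16.
The closing talk starts at 07:16 + 480 min = 15:16.
The panel starts at 15:16 − 425 min = 08:11.
The coffee break starts at 08:11 − 70 min = 07:01.
The coffee break starts at 07:01 and the panel starts at 08:11, so the coffee break is first.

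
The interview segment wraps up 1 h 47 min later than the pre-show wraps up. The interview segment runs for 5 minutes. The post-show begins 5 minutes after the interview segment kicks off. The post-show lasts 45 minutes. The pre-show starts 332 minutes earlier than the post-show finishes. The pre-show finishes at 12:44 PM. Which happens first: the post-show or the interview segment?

the interview segment

The interview segment ends at 12:44 PM + 107 min = 2:31 PM.
The interview segment starts at 2:31 PM − 5 min = 2:26 PM.
The post-show starts at 2:26 PM + 5 min = 2:31 PM.
The post-show starts at 2:31 PM and the interview segment starts at 2:26 PM, so the interview segment is first.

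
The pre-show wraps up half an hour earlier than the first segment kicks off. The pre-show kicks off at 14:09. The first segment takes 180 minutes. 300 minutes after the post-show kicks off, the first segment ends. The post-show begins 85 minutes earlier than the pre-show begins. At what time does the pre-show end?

14:14

The post-show starts at 14:09 − 85 min = 12:44.
The first segment ends at 12:44 + 300 min = 17:44.
The first segment starts at 17:44 − 180 min = 14:44.
The pre-show ends at 14:44 − 30 min = 14:14.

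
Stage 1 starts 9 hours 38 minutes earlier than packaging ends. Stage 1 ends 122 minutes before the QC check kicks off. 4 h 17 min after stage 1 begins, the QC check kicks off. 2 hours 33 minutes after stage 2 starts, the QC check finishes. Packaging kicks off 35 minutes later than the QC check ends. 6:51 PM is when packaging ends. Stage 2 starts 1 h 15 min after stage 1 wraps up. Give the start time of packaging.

3:51 PM

Stage 1 starts at 6:51 PM − 578 min = 9:13 AM.
The QC check starts at 9:13 AM + 257 min = 1:30 PM.
Stage 1 ends at 1:30 PM − 122 min = 11:28 AM.
Stage 2 starts at 11:28 AM + 75 min = 12:43 PM.
The QC check ends at 12:43 PM + 153 min = 3:16 PM.
Packaging starts at 3:16 PM + 35 min = 3:51 PM.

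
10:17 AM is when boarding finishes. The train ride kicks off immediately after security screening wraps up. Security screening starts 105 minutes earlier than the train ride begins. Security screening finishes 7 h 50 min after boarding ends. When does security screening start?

4:22 PM

Security screening ends at 10:17 AM + 470 min = 6:07 PM.
So the train ride starts at 6:07 PM.
Security screening starts at 6:07 PM − 105 min = 4:22 PM.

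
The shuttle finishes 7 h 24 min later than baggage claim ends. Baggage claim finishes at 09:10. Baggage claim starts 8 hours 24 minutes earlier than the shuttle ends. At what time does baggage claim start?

08:10

The shuttle ends at 09:10 + 444 min = 16:34.
Baggage claim starts at 16:34 − 504 min = 08:10.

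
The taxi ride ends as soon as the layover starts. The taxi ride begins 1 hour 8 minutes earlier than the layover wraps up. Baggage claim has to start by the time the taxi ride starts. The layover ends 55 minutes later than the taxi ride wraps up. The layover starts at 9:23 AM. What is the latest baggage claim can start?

9:10 AM

The taxi ride ends at 9:23 AM.
The layover ends at 9:23 AM + 55 min = 10:18 AM.
The taxi ride starts at 10:18 AM − 68 min = 9:10 AM.
Baggage claim is bounded by the taxi ride, so the latest it can start is 9:10 AM.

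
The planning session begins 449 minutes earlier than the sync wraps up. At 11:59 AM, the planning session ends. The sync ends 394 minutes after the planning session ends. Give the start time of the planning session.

11:04 AM

The sync ends at 11:59 AM + 394 min = 6:33 PM.
The planning session starts at 6:33 PM − 449 min = 11:04 AM.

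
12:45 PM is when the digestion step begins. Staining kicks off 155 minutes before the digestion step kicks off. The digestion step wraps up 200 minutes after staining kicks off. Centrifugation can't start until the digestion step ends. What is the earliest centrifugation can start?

Staining starts at 12:45 PM − 155 min = 10:10 AM.
The digestion step ends at 10:10 AM + 200 min = 1:30 PM.
Centrifugation is bounded by the digestion step, so the earliest it can start is 1:30 PM.

1:30 PM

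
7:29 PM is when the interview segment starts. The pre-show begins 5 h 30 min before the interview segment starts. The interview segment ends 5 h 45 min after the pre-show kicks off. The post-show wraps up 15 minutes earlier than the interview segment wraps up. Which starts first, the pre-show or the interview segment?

The pre-show starts at 7:29 PM − 330 min = 1:59 PM.
The pre-show starts at 1:59 PM and the interview segment starts at 7:29 PM, so the pre-show is first.

the pre-show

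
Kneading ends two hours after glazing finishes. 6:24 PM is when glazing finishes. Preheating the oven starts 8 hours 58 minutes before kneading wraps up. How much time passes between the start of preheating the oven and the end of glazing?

Kneading ends at 6:24 PM + 120 min = 8:24 PM.
Preheating the oven starts at 8:24 PM − 538 min = 11:26 AM.
From 11:26 AM to 6:24 PM is 6 hours 58 minutes.

6 hours 58 minutes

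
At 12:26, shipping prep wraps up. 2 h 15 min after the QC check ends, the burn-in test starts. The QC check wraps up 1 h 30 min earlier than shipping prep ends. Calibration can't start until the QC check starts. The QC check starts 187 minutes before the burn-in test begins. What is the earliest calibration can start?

The QC check ends at 12:26 − 90 min = 10:56.
The burn-in test starts at 10:56 + 135 min = 13:11.
The QC check starts at 13:11 − 187 min = 10:04.
Calibration is bounded by the QC check, so the earliest it can start is 10:04.

10:04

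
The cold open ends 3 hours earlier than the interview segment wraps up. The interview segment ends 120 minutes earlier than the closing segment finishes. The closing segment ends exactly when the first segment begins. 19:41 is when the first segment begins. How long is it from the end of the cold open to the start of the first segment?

300 minutes

The closing segment ends at 19:41.
The interview segment ends at 19:41 − 120 min = 17:41.
The cold open ends at 17:41 − 180 min = 14:41.
From 14:41 to 19:41 is 300 minutes.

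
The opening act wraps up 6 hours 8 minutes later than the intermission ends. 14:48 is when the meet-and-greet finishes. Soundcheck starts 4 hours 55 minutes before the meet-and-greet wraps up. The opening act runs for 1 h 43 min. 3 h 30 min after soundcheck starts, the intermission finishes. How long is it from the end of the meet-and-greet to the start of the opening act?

180 minutes

Soundcheck starts at 14:48 − 295 min = 09:53.
The intermission ends at 09:53 + 210 min = 13:23.
The opening act ends at 13:23 + 368 min = 19:31.
The opening act starts at 19:31 − 103 min = 17:48.
From 14:48 to 17:48 is 180 minutes.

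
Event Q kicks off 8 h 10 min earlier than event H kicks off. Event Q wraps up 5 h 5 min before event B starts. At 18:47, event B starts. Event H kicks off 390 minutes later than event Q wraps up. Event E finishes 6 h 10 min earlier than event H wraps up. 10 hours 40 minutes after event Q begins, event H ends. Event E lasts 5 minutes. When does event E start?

16:27

Event Q ends at 18:47 − 305 min = 13:42.
Event H starts at 13:42 + 390 min = 20:12.
Event Q starts at 20:12 − 490 min = 12:02.
Event H ends at 12:02 + 640 min = 22:42.
Event E ends at 22:42 − 370 min = 16:32.
Event E starts at 16:32 − 5 min = 16:27.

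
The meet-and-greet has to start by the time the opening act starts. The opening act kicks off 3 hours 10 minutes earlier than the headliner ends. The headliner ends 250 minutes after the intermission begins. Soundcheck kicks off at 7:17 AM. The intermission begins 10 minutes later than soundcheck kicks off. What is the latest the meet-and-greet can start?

The intermission starts at 7:17 AM + 10 min = 7:27 AM.
The headliner ends at 7:27 AM + 250 min = 11:37 AM.
The opening act starts at 11:37 AM − 190 min = 8:27 AM.
The meet-and-greet is bounded by the opening act, so the latest it can start is 8:27 AM.

8:27 AM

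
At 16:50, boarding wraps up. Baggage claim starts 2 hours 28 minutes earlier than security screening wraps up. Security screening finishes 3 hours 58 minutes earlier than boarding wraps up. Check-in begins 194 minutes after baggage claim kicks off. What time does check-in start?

13:38

Security screening ends at 16:50 − 238 min = 12:52.
Baggage claim starts at 12:52 − 148 min = 10:24.
Check-in starts at 10:24 + 194 min = 13:38.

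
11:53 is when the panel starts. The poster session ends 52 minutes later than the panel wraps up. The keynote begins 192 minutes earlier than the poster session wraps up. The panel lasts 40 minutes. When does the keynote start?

10:13

The panel ends at 11:53 + 40 min = 12:33.
The poster session ends at 12:33 + 52 min = 13:25.
The keynote starts at 13:25 − 192 min = 10:13.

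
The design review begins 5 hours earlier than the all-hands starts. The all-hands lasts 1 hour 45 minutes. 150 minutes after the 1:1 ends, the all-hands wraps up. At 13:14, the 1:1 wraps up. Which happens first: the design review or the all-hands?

the design review

The all-hands ends at 13:14 + 150 min = 15:44.
The all-hands starts at 15:44 − 105 min = 13:59.
The design review starts at 13:59 − 300 min = 08:59.
The design review starts at 08:59 and the all-hands starts at 13:59, so the design review is first.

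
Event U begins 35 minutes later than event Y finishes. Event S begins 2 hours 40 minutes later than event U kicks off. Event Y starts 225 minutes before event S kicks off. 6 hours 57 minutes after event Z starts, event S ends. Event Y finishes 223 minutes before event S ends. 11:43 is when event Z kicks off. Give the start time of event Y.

14:27

Event S ends at 11:43 + 417 min = 18:40.
Event Y ends at 18:40 − 223 min = 14:57.
Event U starts at 14:57 + 35 min = 15:32.
Event S starts at 15:32 + 160 min = 18:12.
Event Y starts at 18:12 − 225 min = 14:27.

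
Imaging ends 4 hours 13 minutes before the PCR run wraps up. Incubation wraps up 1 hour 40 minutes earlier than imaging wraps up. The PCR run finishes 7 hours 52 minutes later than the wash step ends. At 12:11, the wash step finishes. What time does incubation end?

The PCR run ends at 12:11 + 472 min = 20:03.
Imaging ends at 20:03 − 253 min = 15:50.
Incubation ends at 15:50 − 100 min = 14:10.

14:10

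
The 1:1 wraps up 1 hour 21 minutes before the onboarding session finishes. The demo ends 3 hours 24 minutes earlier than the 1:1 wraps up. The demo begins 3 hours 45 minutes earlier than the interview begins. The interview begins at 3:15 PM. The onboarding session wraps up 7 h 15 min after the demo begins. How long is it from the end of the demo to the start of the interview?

The demo starts at 3:15 PM − 225 min = 11:30 AM.
The onboarding session ends at 11:30 AM + 435 min = 6:45 PM.
The 1:1 ends at 6:45 PM − 81 min = 5:24 PM.
The demo ends at 5:24 PM − 204 min = 2:00 PM.
From 2:00 PM to 3:15 PM is 1 hour 15 minutes.

1 hour 15 minutes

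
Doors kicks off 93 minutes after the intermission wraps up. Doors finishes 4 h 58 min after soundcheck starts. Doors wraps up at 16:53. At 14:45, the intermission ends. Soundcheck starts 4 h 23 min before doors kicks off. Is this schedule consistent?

Doors starts at 14:45 + 93 min = 16:18.
Soundcheck starts at 16:18 − 263 min = 11:55.
Doors ends at 11:55 + 298 min = 16:53.
That matches the stated 16:53, so the schedule is consistent.

Yes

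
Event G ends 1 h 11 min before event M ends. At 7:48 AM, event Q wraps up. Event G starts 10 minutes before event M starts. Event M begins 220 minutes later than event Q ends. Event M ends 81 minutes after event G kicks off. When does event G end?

11:28 AM

Event M starts at 7:48 AM + 220 min = 11:28 AM.
Event G starts at 11:28 AM − 10 min = 11:18 AM.
Event M ends at 11:18 AM + 81 min = 12:39 PM.
Event G ends at 12:39 PM − 71 min = 11:28 AM.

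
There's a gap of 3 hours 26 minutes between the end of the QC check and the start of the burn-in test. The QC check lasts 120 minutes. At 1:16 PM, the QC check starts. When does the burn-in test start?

6:42 PM

The QC check ends at 1:16 PM + 120 min = 3:16 PM.
The burn-in test starts at 3:16 PM + 206 min = 6:42 PM.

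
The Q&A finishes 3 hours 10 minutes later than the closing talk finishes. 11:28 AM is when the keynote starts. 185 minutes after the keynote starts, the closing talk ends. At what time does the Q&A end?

5:43 PM

The closing talk ends at 11:28 AM + 185 min = 2:33 PM.
The Q&A ends at 2:33 PM + 190 min = 5:43 PM.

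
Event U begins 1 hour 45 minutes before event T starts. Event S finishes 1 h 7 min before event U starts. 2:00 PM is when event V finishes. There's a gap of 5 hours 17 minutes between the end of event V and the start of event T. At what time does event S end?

Event T starts at 2:00 PM + 317 min = 7:17 PM.
Event U starts at 7:17 PM − 105 min = 5:32 PM.
Event S ends at 5:32 PM − 67 min = 4:25 PM.

4:25 PM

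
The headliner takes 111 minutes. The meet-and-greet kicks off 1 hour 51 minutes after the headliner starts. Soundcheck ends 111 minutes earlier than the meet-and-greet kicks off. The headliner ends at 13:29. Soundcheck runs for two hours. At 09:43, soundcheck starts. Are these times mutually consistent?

The headliner starts at 13:29 − 111 min = 11:38.
The meet-and-greet starts at 11:38 + 111 min = 13:29.
Soundcheck ends at 13:29 − 111 min = 11:38.
Soundcheck starts at 11:38 − 120 min = 09:38.
But soundcheck is also said to start at 09:43 — a 5-minute conflict.

No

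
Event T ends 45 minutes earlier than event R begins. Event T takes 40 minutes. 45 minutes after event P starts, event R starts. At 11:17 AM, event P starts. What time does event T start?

10:37 AM

Event R starts at 11:17 AM + 45 min = 12:02 PM.
Event T ends at 12:02 PM − 45 min = 11:17 AM.
Event T starts at 11:17 AM − 40 min = 10:37 AM.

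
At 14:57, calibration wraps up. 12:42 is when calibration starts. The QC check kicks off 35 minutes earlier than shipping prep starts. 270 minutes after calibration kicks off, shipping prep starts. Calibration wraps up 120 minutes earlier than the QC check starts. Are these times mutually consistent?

Shipping prep starts at 12:42 + 270 min = 17:12.
The QC check starts at 17:12 − 35 min = 16:37.
Calibration ends at 16:37 − 120 min = 14:37.
But calibration is also said to end at 14:57 — a 20-minute conflict.

No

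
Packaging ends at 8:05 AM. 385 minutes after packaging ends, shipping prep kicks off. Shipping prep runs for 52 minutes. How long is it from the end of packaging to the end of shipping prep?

7 h 17 min

Shipping prep starts at 8:05 AM + 385 min = 2:30 PM.
Shipping prep ends at 2:30 PM + 52 min = 3:22 PM.
From 8:05 AM to 3:22 PM is 7 h 17 min.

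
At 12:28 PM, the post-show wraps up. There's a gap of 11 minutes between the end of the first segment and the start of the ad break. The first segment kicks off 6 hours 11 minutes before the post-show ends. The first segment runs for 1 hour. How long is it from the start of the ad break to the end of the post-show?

5 hours

The first segment starts at 12:28 PM − 371 min = 6:17 AM.
The first segment ends at 6:17 AM + 60 min = 7:17 AM.
The ad break starts at 7:17 AM + 11 min = 7:28 AM.
From 7:28 AM to 12:28 PM is 5 hours.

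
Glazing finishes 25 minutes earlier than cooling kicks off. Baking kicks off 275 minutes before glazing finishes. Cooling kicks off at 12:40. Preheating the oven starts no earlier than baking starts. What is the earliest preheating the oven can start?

Glazing ends at 12:40 − 25 min = 12:15.
Baking starts at 12:15 − 275 min = 07:40.
Preheating the oven is bounded by baking, so the earliest it can start is 07:40.

07:40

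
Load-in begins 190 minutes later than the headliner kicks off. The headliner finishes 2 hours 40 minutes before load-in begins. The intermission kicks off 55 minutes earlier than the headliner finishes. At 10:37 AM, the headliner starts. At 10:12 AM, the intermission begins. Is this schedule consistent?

Yes

Load-in starts at 10:37 AM + 190 min = 1:47 PM.
The headliner ends at 1:47 PM − 160 min = 11:07 AM.
The intermission starts at 11:07 AM − 55 min = 10:12 AM.
That matches the stated 10:12 AM, so the schedule is consistent.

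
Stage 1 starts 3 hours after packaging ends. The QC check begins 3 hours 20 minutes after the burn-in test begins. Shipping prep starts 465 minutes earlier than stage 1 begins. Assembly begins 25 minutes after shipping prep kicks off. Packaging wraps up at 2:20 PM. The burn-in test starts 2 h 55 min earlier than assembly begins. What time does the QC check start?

Stage 1 starts at 2:20 PM + 180 min = 5:20 PM.
Shipping prep starts at 5:20 PM − 465 min = 9:35 AM.
Assembly starts at 9:35 AM + 25 min = 10:00 AM.
The burn-in test starts at 10:00 AM − 175 min = 7:05 AM.
The QC check starts at 7:05 AM + 200 min = 10:25 AM.

10:25 AM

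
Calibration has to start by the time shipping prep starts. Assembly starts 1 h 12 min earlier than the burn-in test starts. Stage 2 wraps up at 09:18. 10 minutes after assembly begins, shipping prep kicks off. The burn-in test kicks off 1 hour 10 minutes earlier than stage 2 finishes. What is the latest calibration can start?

07:06

The burn-in test starts at 09:18 − 70 min = 08:08.
Assembly starts at 08:08 − 72 min = 06:56.
Shipping prep starts at 06:56 + 10 min = 07:06.
Calibration is bounded by shipping prep, so the latest it can start is 07:06.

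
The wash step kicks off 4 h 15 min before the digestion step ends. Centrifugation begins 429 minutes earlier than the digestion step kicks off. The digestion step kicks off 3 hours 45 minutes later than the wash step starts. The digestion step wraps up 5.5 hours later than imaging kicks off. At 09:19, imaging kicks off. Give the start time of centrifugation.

The digestion step ends at 09:19 + 330 min = 14:49.
The wash step starts at 14:49 − 255 min = 10:34.
The digestion step starts at 10:34 + 225 min = 14:19.
Centrifugation starts at 14:19 − 429 min = 07:10.

07:10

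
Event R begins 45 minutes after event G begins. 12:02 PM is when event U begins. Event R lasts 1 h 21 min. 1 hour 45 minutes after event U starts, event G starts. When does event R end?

Event G starts at 12:02 PM + 105 min = 1:47 PM.
Event R starts at 1:47 PM + 45 min = 2:32 PM.
Event R ends at 2:32 PM + 81 min = 3:53 PM.

3:53 PM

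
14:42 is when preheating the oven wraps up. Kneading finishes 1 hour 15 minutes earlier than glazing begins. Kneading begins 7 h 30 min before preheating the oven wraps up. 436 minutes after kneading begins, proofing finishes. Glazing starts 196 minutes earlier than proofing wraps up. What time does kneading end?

Kneading starts at 14:42 − 450 min = 07:12.
Proofing ends at 07:12 + 436 min = 14:28.
Glazing starts at 14:28 − 196 min = 11:12.
Kneading ends at 11:12 − 75 min = 09:57.

09:57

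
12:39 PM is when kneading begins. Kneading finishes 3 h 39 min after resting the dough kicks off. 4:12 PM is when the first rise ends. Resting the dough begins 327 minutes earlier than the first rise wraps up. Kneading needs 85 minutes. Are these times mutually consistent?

Resting the dough starts at 4:12 PM − 327 min = 10:45 AM.
Kneading ends at 10:45 AM + 219 min = 2:24 PM.
Kneading starts at 2:24 PM − 85 min = 12:59 PM.
But kneading is also said to start at 12:39 PM — a 20-minute conflict.

No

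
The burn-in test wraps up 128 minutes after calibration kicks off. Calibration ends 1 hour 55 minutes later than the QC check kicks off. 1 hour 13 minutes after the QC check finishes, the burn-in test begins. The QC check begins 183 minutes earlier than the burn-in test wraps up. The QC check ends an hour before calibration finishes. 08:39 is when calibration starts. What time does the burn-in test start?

The burn-in test ends at 08:39 + 128 min = 10:47.
The QC check starts at 10:47 − 183 min = 07:44.
Calibration ends at 07:44 + 115 min = 09:39.
The QC check ends at 09:39 − 60 min = 08:39.
The burn-in test starts at 08:39 + 73 min = 09:52.

09:52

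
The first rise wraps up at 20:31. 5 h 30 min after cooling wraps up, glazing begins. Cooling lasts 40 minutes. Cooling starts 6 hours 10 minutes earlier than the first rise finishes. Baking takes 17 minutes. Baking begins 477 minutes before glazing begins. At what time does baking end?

Cooling starts at 20:31 − 370 min = 14:21.
Cooling ends at 14:21 + 40 min = 15:01.
Glazing starts at 15:01 + 330 min = 20:31.
Baking starts at 20:31 − 477 min = 12:34.
Baking ends at 12:34 + 17 min = 12:51.

12:51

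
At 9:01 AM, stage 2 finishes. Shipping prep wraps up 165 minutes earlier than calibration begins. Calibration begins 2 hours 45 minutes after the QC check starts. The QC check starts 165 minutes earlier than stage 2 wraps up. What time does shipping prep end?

The QC check starts at 9:01 AM − 165 min = 6:16 AM.
Calibration starts at 6:16 AM + 165 min = 9:01 AM.
Shipping prep ends at 9:01 AM − 165 min = 6:16 AM.

6:16 AM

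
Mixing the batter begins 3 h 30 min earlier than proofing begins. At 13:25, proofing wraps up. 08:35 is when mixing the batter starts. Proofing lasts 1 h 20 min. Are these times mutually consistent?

Proofing starts at 13:25 − 80 min = 12:05.
Mixing the batter starts at 12:05 − 210 min = 08:35.
That matches the stated 08:35, so the schedule is consistent.

Yes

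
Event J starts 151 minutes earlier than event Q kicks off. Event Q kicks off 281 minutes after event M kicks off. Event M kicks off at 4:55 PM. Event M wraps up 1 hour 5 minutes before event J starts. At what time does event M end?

Event Q starts at 4:55 PM + 281 min = 9:36 PM.
Event J starts at 9:36 PM − 151 min = 7:05 PM.
Event M ends at 7:05 PM − 65 min = 6:00 PM.

6:00 PM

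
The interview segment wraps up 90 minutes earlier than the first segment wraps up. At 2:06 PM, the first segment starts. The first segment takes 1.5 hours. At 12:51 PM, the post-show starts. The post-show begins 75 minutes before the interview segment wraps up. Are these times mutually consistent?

The first segment ends at 2:06 PM + 90 min = 3:36 PM.
The interview segment ends at 3:36 PM − 90 min = 2:06 PM.
The post-show starts at 2:06 PM − 75 min = 12:51 PM.
That matches the stated 12:51 PM, so the schedule is consistent.

Yes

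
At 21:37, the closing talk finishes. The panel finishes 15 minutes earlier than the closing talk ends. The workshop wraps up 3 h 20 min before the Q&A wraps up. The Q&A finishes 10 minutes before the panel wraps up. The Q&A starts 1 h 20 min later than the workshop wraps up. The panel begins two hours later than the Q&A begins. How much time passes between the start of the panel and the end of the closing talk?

25 minutes

The panel ends at 21:37 − 15 min = 21:22.
The Q&A ends at 21:22 − 10 min = 21:12.
The workshop ends at 21:12 − 200 min = 17:52.
The Q&A starts at 17:52 + 80 min = 19:12.
The panel starts at 19:12 + 120 min = 21:12.
From 21:12 to 21:37 is 25 minutes.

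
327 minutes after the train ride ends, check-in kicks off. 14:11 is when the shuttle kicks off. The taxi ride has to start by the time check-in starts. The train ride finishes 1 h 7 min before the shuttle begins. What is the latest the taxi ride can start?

The train ride ends at 14:11 − 67 min = 13:04.
Check-in starts at 13:04 + 327 min = 18:31.
The taxi ride is bounded by check-in, so the latest it can start is 18:31.

18:31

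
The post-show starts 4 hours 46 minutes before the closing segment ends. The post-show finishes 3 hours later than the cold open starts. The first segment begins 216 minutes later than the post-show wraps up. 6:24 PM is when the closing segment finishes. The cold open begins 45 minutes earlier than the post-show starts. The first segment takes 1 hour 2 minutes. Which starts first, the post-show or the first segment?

The post-show starts at 6:24 PM − 286 min = 1:38 PM.
The cold open starts at 1:38 PM − 45 min = 12:53 PM.
The post-show ends at 12:53 PM + 180 min = 3:53 PM.
The first segment starts at 3:53 PM + 216 min = 7:29 PM.
The post-show starts at 1:38 PM and the first segment starts at 7:29 PM, so the post-show is first.

the post-show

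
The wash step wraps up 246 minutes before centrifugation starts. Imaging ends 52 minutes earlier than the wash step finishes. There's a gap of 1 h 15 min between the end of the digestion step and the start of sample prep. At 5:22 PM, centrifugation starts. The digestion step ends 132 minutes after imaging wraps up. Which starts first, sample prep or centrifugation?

The wash step ends at 5:22 PM − 246 min = 1:16 PM.
Imaging ends at 1:16 PM − 52 min = 12:24 PM.
The digestion step ends at 12:24 PM + 132 min = 2:36 PM.
Sample prep starts at 2:36 PM + 75 min = 3:51 PM.
Sample prep starts at 3:51 PM and centrifugation starts at 5:22 PM, so sample prep is first.

sample prep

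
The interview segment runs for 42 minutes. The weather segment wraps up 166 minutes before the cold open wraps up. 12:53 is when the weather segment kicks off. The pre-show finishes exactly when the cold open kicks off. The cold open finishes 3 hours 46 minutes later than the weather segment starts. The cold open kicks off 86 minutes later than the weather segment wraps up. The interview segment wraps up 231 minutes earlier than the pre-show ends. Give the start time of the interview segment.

10:46

The cold open ends at 12:53 + 226 min = 16:39.
The weather segment ends at 16:39 − 166 min = 13:53.
The cold open starts at 13:53 + 86 min = 15:19.
So the pre-show ends at 15:19.
The interview segment ends at 15:19 − 231 min = 11:28.
The interview segment starts at 11:28 − 42 min = 10:46.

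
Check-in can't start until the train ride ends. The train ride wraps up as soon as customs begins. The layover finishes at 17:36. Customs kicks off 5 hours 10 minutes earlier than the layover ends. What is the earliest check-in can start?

12:26

Customs starts at 17:36 − 310 min = 12:26.
So the train ride ends at 12:26.
Check-in is bounded by the train ride, so the earliest it can start is 12:26.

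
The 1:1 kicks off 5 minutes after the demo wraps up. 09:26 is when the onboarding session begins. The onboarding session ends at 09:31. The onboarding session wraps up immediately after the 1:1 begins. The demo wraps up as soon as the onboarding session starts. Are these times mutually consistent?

The demo ends at 09:26.
The 1:1 starts at 09:26 + 5 min = 09:31.
So the onboarding session ends at 09:31.
That matches the stated 09:31, so the schedule is consistent.

Yes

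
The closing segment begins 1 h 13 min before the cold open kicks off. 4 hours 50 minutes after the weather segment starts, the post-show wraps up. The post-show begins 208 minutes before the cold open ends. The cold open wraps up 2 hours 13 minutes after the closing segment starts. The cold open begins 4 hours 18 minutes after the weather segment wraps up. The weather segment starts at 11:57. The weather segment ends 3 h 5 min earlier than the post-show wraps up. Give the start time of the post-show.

The post-show ends at 11:57 + 290 min = 16:47.
The weather segment ends at 16:47 − 185 min = 13:42.
The cold open starts at 13:42 + 258 min = 18:00.
The closing segment starts at 18:00 − 73 min = 16:47.
The cold open ends at 16:47 + 133 min = 19:00.
The post-show starts at 19:00 − 208 min = 15:32.

15:32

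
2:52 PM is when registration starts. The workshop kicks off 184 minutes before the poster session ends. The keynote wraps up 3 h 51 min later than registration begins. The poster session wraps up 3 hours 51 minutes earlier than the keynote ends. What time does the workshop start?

The keynote ends at 2:52 PM + 231 min = 6:43 PM.
The poster session ends at 6:43 PM − 231 min = 2:52 PM.
The workshop starts at 2:52 PM − 184 min = 11:48 AM.

11:48 AM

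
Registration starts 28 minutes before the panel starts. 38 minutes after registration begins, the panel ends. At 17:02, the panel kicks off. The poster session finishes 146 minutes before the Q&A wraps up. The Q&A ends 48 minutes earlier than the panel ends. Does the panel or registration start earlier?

registration

Registration starts at 17:02 − 28 min = 16:34.
The panel starts at 17:02 and registration starts at 16:34, so registration is first.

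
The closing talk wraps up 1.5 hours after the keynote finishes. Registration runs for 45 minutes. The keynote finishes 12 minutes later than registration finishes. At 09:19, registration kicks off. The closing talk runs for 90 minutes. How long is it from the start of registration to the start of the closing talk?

57 minutes

Registration ends at 09:19 + 45 min = 10:04.
The keynote ends at 10:04 + 12 min = 10:16.
The closing talk ends at 10:16 + 90 min = 11:46.
The closing talk starts at 11:46 − 90 min = 10:16.
From 09:19 to 10:16 is 57 minutes.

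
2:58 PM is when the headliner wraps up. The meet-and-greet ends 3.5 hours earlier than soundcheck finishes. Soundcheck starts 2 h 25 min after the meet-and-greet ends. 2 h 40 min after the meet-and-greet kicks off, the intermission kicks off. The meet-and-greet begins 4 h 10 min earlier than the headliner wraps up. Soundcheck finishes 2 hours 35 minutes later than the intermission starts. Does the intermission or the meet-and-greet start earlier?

the meet-and-greet

The meet-and-greet starts at 2:58 PM − 250 min = 10:48 AM.
The intermission starts at 10:48 AM + 160 min = 1:28 PM.
The intermission starts at 1:28 PM and the meet-and-greet starts at 10:48 AM, so the meet-and-greet is first.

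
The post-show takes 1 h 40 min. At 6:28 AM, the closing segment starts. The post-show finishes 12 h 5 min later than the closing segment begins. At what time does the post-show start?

4:53 PM

The post-show ends at 6:28 AM + 725 min = 6:33 PM.
The post-show starts at 6:33 PM − 100 min = 4:53 PM.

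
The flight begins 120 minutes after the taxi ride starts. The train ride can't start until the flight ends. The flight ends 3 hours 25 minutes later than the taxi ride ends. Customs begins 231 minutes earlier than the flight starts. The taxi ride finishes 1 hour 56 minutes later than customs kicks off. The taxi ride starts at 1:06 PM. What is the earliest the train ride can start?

The flight starts at 1:06 PM + 120 min = 3:06 PM.
Customs starts at 3:06 PM − 231 min = 11:15 AM.
The taxi ride ends at 11:15 AM + 116 min = 1:11 PM.
The flight ends at 1:11 PM + 205 min = 4:36 PM.
The train ride is bounded by the flight, so the earliest it can start is 4:36 PM.

4:36 PM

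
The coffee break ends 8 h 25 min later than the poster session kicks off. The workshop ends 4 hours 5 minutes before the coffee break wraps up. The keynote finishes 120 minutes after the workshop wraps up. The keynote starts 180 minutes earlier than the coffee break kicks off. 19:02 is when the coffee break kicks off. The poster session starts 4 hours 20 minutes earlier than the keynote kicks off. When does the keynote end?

18:02

The keynote starts at 19:02 − 180 min = 16:02.
The poster session starts at 16:02 − 260 min = 11:42.
The coffee break ends at 11:42 + 505 min = 20:07.
The workshop ends at 20:07 − 245 min = 16:02.
The keynote ends at 16:02 + 120 min = 18:02.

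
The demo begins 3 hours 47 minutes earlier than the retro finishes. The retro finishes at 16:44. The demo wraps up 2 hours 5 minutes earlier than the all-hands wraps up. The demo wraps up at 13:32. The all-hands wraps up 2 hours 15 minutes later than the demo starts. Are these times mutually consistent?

No

The demo starts at 16:44 − 227 min = 12:57.
The all-hands ends at 12:57 + 135 min = 15:12.
The demo ends at 15:12 − 125 min = 13:07.
But the demo is also said to end at 13:32 — a 25-minute conflict.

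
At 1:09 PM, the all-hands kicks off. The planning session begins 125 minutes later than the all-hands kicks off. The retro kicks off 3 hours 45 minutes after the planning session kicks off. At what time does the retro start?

6:59 PM

The planning session starts at 1:09 PM + 125 min = 3:14 PM.
The retro starts at 3:14 PM + 225 min = 6:59 PM.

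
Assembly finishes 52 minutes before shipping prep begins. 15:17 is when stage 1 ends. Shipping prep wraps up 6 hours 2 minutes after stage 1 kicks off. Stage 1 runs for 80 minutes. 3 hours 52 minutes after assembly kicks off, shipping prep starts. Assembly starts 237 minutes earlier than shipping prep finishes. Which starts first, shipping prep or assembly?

Stage 1 starts at 15:17 − 80 min = 13:57.
Shipping prep ends at 13:57 + 362 min = 19:59.
Assembly starts at 19:59 − 237 min = 16:02.
Shipping prep starts at 16:02 + 232 min = 19:54.
Shipping prep starts at 19:54 and assembly starts at 16:02, so assembly is first.

assembly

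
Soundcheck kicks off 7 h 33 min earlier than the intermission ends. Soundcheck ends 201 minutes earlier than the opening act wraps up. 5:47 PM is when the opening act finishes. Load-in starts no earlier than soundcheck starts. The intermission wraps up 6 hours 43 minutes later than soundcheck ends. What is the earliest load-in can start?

1:36 PM

Soundcheck ends at 5:47 PM − 201 min = 2:26 PM.
The intermission ends at 2:26 PM + 403 min = 9:09 PM.
Soundcheck starts at 9:09 PM − 453 min = 1:36 PM.
Load-in is bounded by soundcheck, so the earliest it can start is 1:36 PM.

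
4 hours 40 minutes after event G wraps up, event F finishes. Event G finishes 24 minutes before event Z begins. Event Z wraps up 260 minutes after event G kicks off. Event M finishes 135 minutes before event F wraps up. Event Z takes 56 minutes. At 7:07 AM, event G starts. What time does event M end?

12:32 PM

Event Z ends at 7:07 AM + 260 min = 11:27 AM.
Event Z starts at 11:27 AM − 56 min = 10:31 AM.
Event G ends at 10:31 AM − 24 min = 10:07 AM.
Event F ends at 10:07 AM + 280 min = 2:47 PM.
Event M ends at 2:47 PM − 135 min = 12:32 PM.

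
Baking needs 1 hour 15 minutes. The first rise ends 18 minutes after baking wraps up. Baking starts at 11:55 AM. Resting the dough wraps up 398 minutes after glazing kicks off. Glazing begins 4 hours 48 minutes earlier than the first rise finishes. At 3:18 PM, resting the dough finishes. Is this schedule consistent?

Yes

Baking ends at 11:55 AM + 75 min = 1:10 PM.
The first rise ends at 1:10 PM + 18 min = 1:28 PM.
Glazing starts at 1:28 PM − 288 min = 8:40 AM.
Resting the dough ends at 8:40 AM + 398 min = 3:18 PM.
That matches the stated 3:18 PM, so the schedule is consistent.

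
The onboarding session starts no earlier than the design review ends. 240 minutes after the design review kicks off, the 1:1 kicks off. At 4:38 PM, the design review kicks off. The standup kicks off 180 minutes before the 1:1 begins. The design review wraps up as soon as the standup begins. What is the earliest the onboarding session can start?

The 1:1 starts at 4:38 PM + 240 min = 8:38 PM.
The standup starts at 8:38 PM − 180 min = 5:38 PM.
So the design review ends at 5:38 PM.
The onboarding session is bounded by the design review, so the earliest it can start is 5:38 PM.

5:38 PM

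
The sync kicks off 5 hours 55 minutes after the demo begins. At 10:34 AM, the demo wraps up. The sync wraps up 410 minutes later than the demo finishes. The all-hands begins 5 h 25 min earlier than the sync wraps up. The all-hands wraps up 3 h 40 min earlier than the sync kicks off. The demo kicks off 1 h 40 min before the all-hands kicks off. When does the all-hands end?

12:34 PM

The sync ends at 10:34 AM + 410 min = 5:24 PM.
The all-hands starts at 5:24 PM − 325 min = 11:59 AM.
The demo starts at 11:59 AM − 100 min = 10:19 AM.
The sync starts at 10:19 AM + 355 min = 4:14 PM.
The all-hands ends at 4:14 PM − 220 min = 12:34 PM.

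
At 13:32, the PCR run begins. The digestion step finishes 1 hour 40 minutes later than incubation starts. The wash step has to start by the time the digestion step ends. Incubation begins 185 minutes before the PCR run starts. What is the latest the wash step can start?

Incubation starts at 13:32 − 185 min = 10:27.
The digestion step ends at 10:27 + 100 min = 12:07.
The wash step is bounded by the digestion step, so the latest it can start is 12:07.

12:07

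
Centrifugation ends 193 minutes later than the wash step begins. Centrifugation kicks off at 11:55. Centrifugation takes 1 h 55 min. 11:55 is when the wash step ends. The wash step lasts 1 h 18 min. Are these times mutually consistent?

The wash step starts at 11:55 − 78 min = 10:37.
Centrifugation ends at 10:37 + 193 min = 13:50.
Centrifugation starts at 13:50 − 115 min = 11:55.
That matches the stated 11:55, so the schedule is consistent.

Yes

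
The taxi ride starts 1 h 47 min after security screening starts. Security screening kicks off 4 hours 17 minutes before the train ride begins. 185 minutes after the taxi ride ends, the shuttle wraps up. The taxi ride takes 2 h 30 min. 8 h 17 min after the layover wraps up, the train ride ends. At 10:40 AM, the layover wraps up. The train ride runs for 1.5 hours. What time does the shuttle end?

8:32 PM

The train ride ends at 10:40 AM + 497 min = 6:57 PM.
The train ride starts at 6:57 PM − 90 min = 5:27 PM.
Security screening starts at 5:27 PM − 257 min = 1:10 PM.
The taxi ride starts at 1:10 PM + 107 min = 2:57 PM.
The taxi ride ends at 2:57 PM + 150 min = 5:27 PM.
The shuttle ends at 5:27 PM + 185 min = 8:32 PM.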